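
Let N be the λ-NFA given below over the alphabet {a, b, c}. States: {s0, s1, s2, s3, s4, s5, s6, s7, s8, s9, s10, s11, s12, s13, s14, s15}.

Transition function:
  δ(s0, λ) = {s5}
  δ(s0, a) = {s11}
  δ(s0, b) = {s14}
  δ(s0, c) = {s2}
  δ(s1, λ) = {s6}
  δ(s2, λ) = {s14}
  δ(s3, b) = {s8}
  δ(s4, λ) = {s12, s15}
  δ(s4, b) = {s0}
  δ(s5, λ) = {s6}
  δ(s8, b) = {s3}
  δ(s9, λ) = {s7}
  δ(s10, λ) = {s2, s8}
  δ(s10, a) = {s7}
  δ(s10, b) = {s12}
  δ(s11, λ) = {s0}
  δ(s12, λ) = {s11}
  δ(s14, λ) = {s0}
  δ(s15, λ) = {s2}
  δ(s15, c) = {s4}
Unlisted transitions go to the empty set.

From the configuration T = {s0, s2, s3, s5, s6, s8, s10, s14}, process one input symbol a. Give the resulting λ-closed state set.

{s0, s5, s6, s7, s11}

s0 on a → {s11}.
s10 on a → {s7}.
No a-transition from s2, s3, s5, s6, s8, s14.
Union after reading a: {s7, s11}.
Now take the λ-closure:
From s11 via λ: add s0.
From s0 via λ: add s5.
From s5 via λ: add s6.
No new states can be added; the closed set is {s0, s5, s6, s7, s11}.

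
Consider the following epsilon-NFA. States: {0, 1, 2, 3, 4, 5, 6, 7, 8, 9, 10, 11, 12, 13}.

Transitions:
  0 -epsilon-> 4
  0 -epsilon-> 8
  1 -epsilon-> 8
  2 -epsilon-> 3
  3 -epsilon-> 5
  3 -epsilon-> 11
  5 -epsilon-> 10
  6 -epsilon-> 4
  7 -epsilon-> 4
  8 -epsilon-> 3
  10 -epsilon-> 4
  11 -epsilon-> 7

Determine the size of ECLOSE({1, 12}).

9

Start with {1, 12}.
From 1 via epsilon: add 8.
From 8 via epsilon: add 3.
From 3 via epsilon: add 5, 11.
From 5 via epsilon: add 10.
From 11 via epsilon: add 7.
From 7 via epsilon: add 4.
epsilon-closure = {1, 3, 4, 5, 7, 8, 10, 11, 12}, which has 9 states.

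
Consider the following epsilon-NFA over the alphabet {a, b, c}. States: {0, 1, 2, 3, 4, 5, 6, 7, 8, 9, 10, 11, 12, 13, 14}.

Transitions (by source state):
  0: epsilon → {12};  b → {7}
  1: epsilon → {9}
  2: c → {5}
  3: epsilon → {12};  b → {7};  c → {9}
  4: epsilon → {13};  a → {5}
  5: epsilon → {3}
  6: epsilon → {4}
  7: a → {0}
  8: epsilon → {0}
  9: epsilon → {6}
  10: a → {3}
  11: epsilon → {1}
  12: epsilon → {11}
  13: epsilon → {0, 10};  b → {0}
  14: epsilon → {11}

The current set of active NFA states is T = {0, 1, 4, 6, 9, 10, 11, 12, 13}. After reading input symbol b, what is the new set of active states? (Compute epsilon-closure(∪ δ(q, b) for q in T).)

{0, 1, 4, 6, 7, 9, 10, 11, 12, 13}

0 on b → {7}.
13 on b → {0}.
No b-transition from 1, 4, 6, 9, 10, 11, 12.
Union after reading b: {0, 7}.
Now take the epsilon-closure:
From 0 via epsilon: add 12.
From 12 via epsilon: add 11.
From 11 via epsilon: add 1.
From 1 via epsilon: add 9.
From 9 via epsilon: add 6.
From 6 via epsilon: add 4.
From 4 via epsilon: add 13.
From 13 via epsilon: add 10.
No new states can be added; the closed set is {0, 1, 4, 6, 7, 9, 10, 11, 12, 13}.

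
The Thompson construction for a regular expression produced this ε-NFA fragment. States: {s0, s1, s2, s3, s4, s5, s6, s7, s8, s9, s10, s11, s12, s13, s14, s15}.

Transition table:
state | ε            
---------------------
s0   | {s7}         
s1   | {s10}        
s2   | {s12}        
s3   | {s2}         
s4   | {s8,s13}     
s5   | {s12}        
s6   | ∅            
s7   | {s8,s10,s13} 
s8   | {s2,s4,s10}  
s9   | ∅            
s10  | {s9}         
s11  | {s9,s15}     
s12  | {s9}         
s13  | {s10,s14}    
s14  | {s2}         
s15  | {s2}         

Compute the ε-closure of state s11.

{s2, s9, s11, s12, s15}

Start with {s11}.
From s11 via ε: add s9, s15.
From s15 via ε: add s2.
From s2 via ε: add s12.
No new states can be added; the closed set is {s2, s9, s11, s12, s15}.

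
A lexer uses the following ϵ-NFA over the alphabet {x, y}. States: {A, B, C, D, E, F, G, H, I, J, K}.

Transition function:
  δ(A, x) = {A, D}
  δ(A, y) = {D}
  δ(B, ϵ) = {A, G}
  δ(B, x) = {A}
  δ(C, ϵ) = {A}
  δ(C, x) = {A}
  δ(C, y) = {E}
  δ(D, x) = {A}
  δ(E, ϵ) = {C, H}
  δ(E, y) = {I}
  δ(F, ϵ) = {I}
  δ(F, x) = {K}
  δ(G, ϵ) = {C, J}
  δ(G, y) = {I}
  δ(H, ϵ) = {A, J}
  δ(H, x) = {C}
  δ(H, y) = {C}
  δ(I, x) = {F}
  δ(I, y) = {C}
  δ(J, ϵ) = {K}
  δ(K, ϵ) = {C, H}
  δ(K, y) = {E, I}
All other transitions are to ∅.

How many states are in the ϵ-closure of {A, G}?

Start with {A, G}.
From G via ϵ: add C, J.
From J via ϵ: add K.
From K via ϵ: add H.
ϵ-closure = {A, C, G, H, J, K}, which has 6 states.

6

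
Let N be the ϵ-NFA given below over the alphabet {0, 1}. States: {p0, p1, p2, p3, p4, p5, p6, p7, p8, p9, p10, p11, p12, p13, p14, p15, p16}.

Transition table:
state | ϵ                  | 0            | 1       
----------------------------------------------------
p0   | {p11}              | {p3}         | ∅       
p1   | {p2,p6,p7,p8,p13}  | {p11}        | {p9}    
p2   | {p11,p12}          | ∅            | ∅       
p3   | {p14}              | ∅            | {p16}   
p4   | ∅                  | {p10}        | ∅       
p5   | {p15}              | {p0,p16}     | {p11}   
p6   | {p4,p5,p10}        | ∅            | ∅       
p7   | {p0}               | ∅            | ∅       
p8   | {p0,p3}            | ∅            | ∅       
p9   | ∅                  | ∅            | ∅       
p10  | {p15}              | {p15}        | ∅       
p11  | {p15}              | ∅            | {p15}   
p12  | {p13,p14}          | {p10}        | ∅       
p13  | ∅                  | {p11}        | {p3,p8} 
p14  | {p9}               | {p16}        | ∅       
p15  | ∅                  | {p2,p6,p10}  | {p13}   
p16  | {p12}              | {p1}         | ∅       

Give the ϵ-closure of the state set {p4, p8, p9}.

Start with {p4, p8, p9}.
From p8 via ϵ: add p0, p3.
From p0 via ϵ: add p11.
From p3 via ϵ: add p14.
From p11 via ϵ: add p15.
No new states can be added; the closed set is {p0, p3, p4, p8, p9, p11, p14, p15}.

{p0, p3, p4, p8, p9, p11, p14, p15}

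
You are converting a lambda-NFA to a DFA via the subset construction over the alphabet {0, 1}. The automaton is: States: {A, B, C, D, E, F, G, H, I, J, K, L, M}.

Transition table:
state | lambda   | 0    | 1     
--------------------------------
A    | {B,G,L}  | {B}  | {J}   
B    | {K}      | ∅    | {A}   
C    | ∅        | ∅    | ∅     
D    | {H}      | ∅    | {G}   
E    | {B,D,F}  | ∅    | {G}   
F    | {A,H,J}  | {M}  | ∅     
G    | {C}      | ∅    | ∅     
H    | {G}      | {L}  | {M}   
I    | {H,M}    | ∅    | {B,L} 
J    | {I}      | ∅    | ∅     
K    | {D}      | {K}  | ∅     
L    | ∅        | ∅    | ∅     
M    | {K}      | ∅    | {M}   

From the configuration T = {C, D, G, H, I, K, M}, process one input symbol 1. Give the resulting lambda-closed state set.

D on 1 → {G}.
H on 1 → {M}.
I on 1 → {B, L}.
M on 1 → {M}.
No 1-transition from C, G, K.
Union after reading 1: {B, G, L, M}.
Now take the lambda-closure:
From B via lambda: add K.
From G via lambda: add C.
From K via lambda: add D.
From D via lambda: add H.
No new states can be added; the closed set is {B, C, D, G, H, K, L, M}.

{B, C, D, G, H, K, L, M}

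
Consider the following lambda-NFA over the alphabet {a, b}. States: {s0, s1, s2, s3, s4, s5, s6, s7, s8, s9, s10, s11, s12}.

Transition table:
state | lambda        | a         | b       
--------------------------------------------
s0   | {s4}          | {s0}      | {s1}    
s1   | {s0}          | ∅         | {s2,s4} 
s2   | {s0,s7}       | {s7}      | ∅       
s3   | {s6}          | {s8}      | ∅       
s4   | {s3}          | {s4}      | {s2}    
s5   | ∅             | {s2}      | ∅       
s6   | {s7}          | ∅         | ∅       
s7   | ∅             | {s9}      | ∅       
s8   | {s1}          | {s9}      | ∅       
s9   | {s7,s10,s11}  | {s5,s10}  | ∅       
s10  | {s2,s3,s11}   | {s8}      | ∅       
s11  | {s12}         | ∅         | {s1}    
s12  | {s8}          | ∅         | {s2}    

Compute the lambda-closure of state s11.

{s0, s1, s3, s4, s6, s7, s8, s11, s12}

Start with {s11}.
From s11 via lambda: add s12.
From s12 via lambda: add s8.
From s8 via lambda: add s1.
From s1 via lambda: add s0.
From s0 via lambda: add s4.
From s4 via lambda: add s3.
From s3 via lambda: add s6.
From s6 via lambda: add s7.
No new states can be added; the closed set is {s0, s1, s3, s4, s6, s7, s8, s11, s12}.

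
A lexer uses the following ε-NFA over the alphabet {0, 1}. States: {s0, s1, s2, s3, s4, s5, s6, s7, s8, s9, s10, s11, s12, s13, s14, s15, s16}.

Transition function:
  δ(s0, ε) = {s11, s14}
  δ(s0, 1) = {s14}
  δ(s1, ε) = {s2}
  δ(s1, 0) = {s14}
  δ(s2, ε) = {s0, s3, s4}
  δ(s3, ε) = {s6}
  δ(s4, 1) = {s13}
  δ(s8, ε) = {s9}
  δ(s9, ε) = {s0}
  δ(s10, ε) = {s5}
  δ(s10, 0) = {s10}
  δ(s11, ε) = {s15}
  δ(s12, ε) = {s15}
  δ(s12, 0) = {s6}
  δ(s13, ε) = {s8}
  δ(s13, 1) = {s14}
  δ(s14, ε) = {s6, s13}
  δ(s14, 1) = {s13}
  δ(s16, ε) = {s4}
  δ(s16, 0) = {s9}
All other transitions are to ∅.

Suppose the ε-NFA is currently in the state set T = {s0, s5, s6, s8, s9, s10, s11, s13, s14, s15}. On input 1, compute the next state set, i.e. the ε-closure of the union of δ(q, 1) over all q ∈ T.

s0 on 1 → {s14}.
s13 on 1 → {s14}.
s14 on 1 → {s13}.
No 1-transition from s5, s6, s8, s9, s10, s11, s15.
Union after reading 1: {s13, s14}.
Now take the ε-closure:
From s13 via ε: add s8.
From s14 via ε: add s6.
From s8 via ε: add s9.
From s9 via ε: add s0.
From s0 via ε: add s11.
From s11 via ε: add s15.
No new states can be added; the closed set is {s0, s6, s8, s9, s11, s13, s14, s15}.

{s0, s6, s8, s9, s11, s13, s14, s15}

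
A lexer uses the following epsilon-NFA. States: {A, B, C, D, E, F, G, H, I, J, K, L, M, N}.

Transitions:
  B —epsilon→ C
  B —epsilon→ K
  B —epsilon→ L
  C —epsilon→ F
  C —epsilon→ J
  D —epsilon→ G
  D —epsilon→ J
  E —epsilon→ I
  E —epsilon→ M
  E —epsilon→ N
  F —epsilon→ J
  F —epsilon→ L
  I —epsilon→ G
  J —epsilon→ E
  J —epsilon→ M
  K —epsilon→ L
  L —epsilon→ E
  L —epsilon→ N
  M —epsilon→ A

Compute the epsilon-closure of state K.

{A, E, G, I, K, L, M, N}

Start with {K}.
From K via epsilon: add L.
From L via epsilon: add E, N.
From E via epsilon: add I, M.
From I via epsilon: add G.
From M via epsilon: add A.
No new states can be added; the closed set is {A, E, G, I, K, L, M, N}.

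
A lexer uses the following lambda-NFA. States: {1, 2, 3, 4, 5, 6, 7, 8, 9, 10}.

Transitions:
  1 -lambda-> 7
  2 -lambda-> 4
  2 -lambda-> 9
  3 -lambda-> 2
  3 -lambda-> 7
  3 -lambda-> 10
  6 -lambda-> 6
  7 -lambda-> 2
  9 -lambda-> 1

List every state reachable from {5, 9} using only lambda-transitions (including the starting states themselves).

Start with {5, 9}.
From 9 via lambda: add 1.
From 1 via lambda: add 7.
From 7 via lambda: add 2.
From 2 via lambda: add 4.
No new states can be added; the closed set is {1, 2, 4, 5, 7, 9}.

{1, 2, 4, 5, 7, 9}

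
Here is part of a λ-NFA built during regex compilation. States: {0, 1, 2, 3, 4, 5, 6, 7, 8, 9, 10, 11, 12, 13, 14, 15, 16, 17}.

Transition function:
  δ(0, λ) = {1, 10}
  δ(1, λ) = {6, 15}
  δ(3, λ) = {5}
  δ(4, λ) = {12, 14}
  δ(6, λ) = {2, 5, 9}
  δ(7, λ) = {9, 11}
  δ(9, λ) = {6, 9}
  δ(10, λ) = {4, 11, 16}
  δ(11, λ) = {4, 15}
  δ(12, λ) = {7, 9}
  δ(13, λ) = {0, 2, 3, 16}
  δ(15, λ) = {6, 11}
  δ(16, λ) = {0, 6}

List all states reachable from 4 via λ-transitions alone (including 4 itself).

Start with {4}.
From 4 via λ: add 12, 14.
From 12 via λ: add 7, 9.
From 7 via λ: add 11.
From 9 via λ: add 6.
From 6 via λ: add 2, 5.
From 11 via λ: add 15.
No new states can be added; the closed set is {2, 4, 5, 6, 7, 9, 11, 12, 14, 15}.

{2, 4, 5, 6, 7, 9, 11, 12, 14, 15}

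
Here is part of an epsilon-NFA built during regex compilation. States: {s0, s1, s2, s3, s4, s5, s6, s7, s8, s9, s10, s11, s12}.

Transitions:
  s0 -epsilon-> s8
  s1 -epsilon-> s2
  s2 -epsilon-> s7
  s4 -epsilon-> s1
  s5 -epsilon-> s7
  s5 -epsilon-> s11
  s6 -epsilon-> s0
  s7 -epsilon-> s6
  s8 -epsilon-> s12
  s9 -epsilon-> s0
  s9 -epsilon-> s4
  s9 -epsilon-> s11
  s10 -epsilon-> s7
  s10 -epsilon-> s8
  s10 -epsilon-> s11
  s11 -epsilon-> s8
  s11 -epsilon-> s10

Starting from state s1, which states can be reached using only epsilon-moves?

{s0, s1, s2, s6, s7, s8, s12}

Start with {s1}.
From s1 via epsilon: add s2.
From s2 via epsilon: add s7.
From s7 via epsilon: add s6.
From s6 via epsilon: add s0.
From s0 via epsilon: add s8.
From s8 via epsilon: add s12.
No new states can be added; the closed set is {s0, s1, s2, s6, s7, s8, s12}.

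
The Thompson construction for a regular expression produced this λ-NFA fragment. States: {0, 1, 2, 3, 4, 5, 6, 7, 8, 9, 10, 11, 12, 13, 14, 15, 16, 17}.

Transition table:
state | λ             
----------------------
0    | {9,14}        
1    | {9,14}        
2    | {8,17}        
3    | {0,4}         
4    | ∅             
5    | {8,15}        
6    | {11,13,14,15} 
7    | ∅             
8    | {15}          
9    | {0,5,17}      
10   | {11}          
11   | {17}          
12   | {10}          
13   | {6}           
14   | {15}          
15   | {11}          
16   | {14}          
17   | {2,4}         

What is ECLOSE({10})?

{2, 4, 8, 10, 11, 15, 17}

Start with {10}.
From 10 via λ: add 11.
From 11 via λ: add 17.
From 17 via λ: add 2, 4.
From 2 via λ: add 8.
From 8 via λ: add 15.
No new states can be added; the closed set is {2, 4, 8, 10, 11, 15, 17}.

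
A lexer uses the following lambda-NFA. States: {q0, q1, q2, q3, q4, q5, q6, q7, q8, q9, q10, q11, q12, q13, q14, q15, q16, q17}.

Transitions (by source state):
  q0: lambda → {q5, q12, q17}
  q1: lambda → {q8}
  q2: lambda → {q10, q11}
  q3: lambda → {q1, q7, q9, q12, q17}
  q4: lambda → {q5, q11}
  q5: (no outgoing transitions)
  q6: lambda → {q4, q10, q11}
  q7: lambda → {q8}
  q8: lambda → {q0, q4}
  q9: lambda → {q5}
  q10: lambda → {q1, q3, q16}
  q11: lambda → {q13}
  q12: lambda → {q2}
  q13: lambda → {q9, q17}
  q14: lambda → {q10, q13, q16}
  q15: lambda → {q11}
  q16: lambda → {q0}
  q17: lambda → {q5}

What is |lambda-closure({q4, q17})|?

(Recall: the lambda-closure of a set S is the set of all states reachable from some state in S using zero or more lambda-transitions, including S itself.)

Start with {q4, q17}.
From q4 via lambda: add q5, q11.
From q11 via lambda: add q13.
From q13 via lambda: add q9.
lambda-closure = {q4, q5, q9, q11, q13, q17}, which has 6 states.

6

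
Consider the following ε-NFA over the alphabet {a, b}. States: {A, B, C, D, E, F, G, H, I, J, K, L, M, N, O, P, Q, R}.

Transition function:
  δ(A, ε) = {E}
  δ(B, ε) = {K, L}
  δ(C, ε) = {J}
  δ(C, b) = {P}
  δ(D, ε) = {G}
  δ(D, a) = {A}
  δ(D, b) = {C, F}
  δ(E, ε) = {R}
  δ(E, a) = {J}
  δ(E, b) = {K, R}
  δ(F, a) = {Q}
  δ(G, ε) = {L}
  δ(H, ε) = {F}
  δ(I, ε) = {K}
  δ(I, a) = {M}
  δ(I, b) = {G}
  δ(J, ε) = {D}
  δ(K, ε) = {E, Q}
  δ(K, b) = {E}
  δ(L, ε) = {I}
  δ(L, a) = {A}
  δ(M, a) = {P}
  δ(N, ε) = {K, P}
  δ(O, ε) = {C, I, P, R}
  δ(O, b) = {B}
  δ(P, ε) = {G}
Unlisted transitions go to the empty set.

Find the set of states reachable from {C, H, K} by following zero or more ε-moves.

{C, D, E, F, G, H, I, J, K, L, Q, R}

Start with {C, H, K}.
From C via ε: add J.
From H via ε: add F.
From K via ε: add E, Q.
From E via ε: add R.
From J via ε: add D.
From D via ε: add G.
From G via ε: add L.
From L via ε: add I.
No new states can be added; the closed set is {C, D, E, F, G, H, I, J, K, L, Q, R}.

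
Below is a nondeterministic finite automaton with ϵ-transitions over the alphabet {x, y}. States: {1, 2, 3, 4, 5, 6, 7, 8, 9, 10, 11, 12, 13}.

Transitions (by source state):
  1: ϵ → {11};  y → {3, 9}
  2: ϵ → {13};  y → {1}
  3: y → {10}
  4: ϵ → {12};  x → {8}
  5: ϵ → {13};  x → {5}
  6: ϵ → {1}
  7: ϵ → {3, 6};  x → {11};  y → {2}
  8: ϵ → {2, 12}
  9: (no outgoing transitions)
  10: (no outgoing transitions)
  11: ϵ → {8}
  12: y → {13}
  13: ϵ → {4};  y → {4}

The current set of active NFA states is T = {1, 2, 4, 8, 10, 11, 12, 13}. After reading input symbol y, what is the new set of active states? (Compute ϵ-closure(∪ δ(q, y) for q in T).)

{1, 2, 3, 4, 8, 9, 11, 12, 13}

1 on y → {3, 9}.
2 on y → {1}.
12 on y → {13}.
13 on y → {4}.
No y-transition from 4, 8, 10, 11.
Union after reading y: {1, 3, 4, 9, 13}.
Now take the ϵ-closure:
From 1 via ϵ: add 11.
From 4 via ϵ: add 12.
From 11 via ϵ: add 8.
From 8 via ϵ: add 2.
No new states can be added; the closed set is {1, 2, 3, 4, 8, 9, 11, 12, 13}.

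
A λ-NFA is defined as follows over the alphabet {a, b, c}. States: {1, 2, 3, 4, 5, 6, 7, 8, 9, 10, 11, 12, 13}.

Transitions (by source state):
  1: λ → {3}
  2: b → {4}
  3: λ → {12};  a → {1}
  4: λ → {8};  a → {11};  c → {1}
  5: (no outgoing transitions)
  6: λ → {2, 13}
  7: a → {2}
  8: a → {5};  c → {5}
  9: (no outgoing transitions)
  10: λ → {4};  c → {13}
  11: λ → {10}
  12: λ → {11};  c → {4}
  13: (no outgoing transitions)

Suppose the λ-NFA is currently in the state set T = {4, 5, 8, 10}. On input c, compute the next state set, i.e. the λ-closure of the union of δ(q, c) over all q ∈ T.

4 on c → {1}.
8 on c → {5}.
10 on c → {13}.
No c-transition from 5.
Union after reading c: {1, 5, 13}.
Now take the λ-closure:
From 1 via λ: add 3.
From 3 via λ: add 12.
From 12 via λ: add 11.
From 11 via λ: add 10.
From 10 via λ: add 4.
From 4 via λ: add 8.
No new states can be added; the closed set is {1, 3, 4, 5, 8, 10, 11, 12, 13}.

{1, 3, 4, 5, 8, 10, 11, 12, 13}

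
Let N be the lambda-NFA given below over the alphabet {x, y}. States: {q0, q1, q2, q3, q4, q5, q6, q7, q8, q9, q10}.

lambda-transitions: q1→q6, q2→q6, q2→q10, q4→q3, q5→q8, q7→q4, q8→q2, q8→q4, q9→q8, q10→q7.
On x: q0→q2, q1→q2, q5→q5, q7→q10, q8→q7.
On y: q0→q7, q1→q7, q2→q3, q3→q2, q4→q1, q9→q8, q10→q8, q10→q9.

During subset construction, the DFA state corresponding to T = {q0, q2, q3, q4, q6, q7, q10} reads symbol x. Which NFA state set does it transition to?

q0 on x → {q2}.
q7 on x → {q10}.
No x-transition from q2, q3, q4, q6, q10.
Union after reading x: {q2, q10}.
Now take the lambda-closure:
From q2 via lambda: add q6.
From q10 via lambda: add q7.
From q7 via lambda: add q4.
From q4 via lambda: add q3.
No new states can be added; the closed set is {q2, q3, q4, q6, q7, q10}.

{q2, q3, q4, q6, q7, q10}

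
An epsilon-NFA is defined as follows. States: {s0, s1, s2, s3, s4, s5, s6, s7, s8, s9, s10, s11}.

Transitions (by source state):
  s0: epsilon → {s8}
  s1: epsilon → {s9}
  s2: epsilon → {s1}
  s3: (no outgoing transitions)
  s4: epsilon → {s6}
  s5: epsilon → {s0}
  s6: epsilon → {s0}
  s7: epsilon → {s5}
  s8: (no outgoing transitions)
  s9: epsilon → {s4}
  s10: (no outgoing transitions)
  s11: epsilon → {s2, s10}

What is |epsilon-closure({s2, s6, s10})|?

8

Start with {s2, s6, s10}.
From s2 via epsilon: add s1.
From s6 via epsilon: add s0.
From s0 via epsilon: add s8.
From s1 via epsilon: add s9.
From s9 via epsilon: add s4.
epsilon-closure = {s0, s1, s2, s4, s6, s8, s9, s10}, which has 8 states.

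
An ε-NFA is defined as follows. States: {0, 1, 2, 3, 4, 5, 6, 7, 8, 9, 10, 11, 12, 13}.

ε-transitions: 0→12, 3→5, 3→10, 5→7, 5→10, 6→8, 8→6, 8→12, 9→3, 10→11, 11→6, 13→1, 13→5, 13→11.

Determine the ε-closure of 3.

Start with {3}.
From 3 via ε: add 5, 10.
From 5 via ε: add 7.
From 10 via ε: add 11.
From 11 via ε: add 6.
From 6 via ε: add 8.
From 8 via ε: add 12.
No new states can be added; the closed set is {3, 5, 6, 7, 8, 10, 11, 12}.

{3, 5, 6, 7, 8, 10, 11, 12}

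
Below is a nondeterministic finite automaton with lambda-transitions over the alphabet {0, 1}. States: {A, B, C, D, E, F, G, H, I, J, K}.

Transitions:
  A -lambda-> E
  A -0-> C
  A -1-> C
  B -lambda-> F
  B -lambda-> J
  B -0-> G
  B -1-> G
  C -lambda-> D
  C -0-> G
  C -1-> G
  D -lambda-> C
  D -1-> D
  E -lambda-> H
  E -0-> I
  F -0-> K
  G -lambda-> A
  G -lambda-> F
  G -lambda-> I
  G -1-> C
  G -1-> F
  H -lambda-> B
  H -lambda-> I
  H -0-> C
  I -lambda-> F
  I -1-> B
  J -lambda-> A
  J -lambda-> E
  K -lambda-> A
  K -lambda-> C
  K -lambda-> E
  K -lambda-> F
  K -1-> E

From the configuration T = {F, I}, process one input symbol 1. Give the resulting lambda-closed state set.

I on 1 → {B}.
No 1-transition from F.
Union after reading 1: {B}.
Now take the lambda-closure:
From B via lambda: add F, J.
From J via lambda: add A, E.
From E via lambda: add H.
From H via lambda: add I.
No new states can be added; the closed set is {A, B, E, F, H, I, J}.

{A, B, E, F, H, I, J}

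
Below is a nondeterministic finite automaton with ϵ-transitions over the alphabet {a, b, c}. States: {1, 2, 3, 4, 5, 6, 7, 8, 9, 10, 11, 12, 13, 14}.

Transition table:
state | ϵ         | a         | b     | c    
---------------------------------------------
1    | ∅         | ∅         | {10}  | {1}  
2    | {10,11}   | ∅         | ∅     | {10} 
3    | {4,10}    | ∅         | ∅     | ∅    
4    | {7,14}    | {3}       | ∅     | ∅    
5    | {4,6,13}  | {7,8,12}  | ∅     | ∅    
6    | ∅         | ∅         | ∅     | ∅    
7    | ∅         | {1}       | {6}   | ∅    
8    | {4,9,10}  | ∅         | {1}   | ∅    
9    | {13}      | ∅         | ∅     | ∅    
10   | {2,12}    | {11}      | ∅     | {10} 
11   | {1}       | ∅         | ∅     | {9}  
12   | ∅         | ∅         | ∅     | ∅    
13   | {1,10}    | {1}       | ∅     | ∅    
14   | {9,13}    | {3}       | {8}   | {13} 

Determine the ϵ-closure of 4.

{1, 2, 4, 7, 9, 10, 11, 12, 13, 14}

Start with {4}.
From 4 via ϵ: add 7, 14.
From 14 via ϵ: add 9, 13.
From 13 via ϵ: add 1, 10.
From 10 via ϵ: add 2, 12.
From 2 via ϵ: add 11.
No new states can be added; the closed set is {1, 2, 4, 7, 9, 10, 11, 12, 13, 14}.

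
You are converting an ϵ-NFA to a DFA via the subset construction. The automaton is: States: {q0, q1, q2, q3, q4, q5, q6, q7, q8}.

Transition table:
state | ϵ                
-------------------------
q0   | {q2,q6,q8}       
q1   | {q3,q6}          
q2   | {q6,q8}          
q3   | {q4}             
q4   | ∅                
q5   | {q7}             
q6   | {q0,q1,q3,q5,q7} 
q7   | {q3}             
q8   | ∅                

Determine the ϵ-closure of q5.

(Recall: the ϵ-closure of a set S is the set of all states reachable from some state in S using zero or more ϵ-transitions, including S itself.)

Start with {q5}.
From q5 via ϵ: add q7.
From q7 via ϵ: add q3.
From q3 via ϵ: add q4.
No new states can be added; the closed set is {q3, q4, q5, q7}.

{q3, q4, q5, q7}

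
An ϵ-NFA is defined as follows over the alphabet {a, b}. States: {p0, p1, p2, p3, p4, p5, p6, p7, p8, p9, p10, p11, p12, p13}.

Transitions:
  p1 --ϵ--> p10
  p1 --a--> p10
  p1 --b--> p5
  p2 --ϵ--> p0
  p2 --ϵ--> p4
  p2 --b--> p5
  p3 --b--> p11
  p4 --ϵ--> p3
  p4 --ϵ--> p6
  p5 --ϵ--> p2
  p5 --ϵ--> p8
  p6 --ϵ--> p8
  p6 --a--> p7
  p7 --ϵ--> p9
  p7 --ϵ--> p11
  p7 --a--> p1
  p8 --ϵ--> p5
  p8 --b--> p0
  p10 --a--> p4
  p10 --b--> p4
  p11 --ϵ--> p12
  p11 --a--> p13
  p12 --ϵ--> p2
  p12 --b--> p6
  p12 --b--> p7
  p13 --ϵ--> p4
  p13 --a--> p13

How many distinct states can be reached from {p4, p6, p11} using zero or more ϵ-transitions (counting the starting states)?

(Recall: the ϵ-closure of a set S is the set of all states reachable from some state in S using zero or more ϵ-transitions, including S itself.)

9

Start with {p4, p6, p11}.
From p4 via ϵ: add p3.
From p6 via ϵ: add p8.
From p11 via ϵ: add p12.
From p8 via ϵ: add p5.
From p12 via ϵ: add p2.
From p2 via ϵ: add p0.
ϵ-closure = {p0, p2, p3, p4, p5, p6, p8, p11, p12}, which has 9 states.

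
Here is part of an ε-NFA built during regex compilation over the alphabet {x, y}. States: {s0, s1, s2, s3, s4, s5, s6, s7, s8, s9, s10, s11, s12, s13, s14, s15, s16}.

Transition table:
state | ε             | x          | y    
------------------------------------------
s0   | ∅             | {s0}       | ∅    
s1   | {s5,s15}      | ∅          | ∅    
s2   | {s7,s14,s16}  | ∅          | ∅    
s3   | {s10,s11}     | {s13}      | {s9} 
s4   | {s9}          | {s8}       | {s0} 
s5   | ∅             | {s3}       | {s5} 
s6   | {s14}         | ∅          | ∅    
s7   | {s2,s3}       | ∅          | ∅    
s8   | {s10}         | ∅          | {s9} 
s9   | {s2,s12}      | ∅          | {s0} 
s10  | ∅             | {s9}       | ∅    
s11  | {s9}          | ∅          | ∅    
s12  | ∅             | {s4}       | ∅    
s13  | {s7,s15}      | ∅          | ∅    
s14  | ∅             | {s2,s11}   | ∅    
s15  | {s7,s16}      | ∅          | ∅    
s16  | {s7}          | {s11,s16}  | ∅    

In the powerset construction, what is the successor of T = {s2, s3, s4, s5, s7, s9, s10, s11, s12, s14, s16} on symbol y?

{s0, s2, s3, s5, s7, s9, s10, s11, s12, s14, s16}

s3 on y → {s9}.
s4 on y → {s0}.
s5 on y → {s5}.
s9 on y → {s0}.
No y-transition from s2, s7, s10, s11, s12, s14, s16.
Union after reading y: {s0, s5, s9}.
Now take the ε-closure:
From s9 via ε: add s2, s12.
From s2 via ε: add s7, s14, s16.
From s7 via ε: add s3.
From s3 via ε: add s10, s11.
No new states can be added; the closed set is {s0, s2, s3, s5, s7, s9, s10, s11, s12, s14, s16}.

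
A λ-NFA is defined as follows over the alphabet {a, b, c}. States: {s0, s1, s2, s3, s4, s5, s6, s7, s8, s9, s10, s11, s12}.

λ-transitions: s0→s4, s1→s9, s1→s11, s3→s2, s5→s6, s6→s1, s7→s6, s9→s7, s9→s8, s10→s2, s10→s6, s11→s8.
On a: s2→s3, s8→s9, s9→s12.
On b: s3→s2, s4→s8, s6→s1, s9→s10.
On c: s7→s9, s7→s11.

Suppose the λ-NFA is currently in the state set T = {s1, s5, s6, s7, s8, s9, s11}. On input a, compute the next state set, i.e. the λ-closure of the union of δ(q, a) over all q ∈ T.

{s1, s6, s7, s8, s9, s11, s12}

s8 on a → {s9}.
s9 on a → {s12}.
No a-transition from s1, s5, s6, s7, s11.
Union after reading a: {s9, s12}.
Now take the λ-closure:
From s9 via λ: add s7, s8.
From s7 via λ: add s6.
From s6 via λ: add s1.
From s1 via λ: add s11.
No new states can be added; the closed set is {s1, s6, s7, s8, s9, s11, s12}.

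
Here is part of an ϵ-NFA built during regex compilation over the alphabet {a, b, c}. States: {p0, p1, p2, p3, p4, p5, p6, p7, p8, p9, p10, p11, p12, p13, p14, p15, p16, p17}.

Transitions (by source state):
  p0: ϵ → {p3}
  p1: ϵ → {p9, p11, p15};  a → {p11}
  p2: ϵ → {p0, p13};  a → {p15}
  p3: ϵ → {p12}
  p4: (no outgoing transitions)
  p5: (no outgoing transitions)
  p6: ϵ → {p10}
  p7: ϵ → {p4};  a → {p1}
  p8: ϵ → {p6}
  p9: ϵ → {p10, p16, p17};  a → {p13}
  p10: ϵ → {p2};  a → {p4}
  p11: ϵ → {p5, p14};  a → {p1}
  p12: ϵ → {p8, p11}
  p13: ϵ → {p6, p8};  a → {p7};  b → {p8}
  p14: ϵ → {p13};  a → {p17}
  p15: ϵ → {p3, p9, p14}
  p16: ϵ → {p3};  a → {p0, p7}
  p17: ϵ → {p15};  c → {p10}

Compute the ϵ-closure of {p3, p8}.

Start with {p3, p8}.
From p3 via ϵ: add p12.
From p8 via ϵ: add p6.
From p6 via ϵ: add p10.
From p12 via ϵ: add p11.
From p10 via ϵ: add p2.
From p11 via ϵ: add p5, p14.
From p2 via ϵ: add p0, p13.
No new states can be added; the closed set is {p0, p2, p3, p5, p6, p8, p10, p11, p12, p13, p14}.

{p0, p2, p3, p5, p6, p8, p10, p11, p12, p13, p14}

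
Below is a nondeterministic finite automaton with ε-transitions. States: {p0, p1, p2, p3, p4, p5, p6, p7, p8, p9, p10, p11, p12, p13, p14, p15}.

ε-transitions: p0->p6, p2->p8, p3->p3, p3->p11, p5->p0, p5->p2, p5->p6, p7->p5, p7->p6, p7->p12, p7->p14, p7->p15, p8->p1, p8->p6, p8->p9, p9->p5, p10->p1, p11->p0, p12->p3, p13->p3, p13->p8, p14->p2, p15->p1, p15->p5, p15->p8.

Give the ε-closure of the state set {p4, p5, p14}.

Start with {p4, p5, p14}.
From p5 via ε: add p0, p2, p6.
From p2 via ε: add p8.
From p8 via ε: add p1, p9.
No new states can be added; the closed set is {p0, p1, p2, p4, p5, p6, p8, p9, p14}.

{p0, p1, p2, p4, p5, p6, p8, p9, p14}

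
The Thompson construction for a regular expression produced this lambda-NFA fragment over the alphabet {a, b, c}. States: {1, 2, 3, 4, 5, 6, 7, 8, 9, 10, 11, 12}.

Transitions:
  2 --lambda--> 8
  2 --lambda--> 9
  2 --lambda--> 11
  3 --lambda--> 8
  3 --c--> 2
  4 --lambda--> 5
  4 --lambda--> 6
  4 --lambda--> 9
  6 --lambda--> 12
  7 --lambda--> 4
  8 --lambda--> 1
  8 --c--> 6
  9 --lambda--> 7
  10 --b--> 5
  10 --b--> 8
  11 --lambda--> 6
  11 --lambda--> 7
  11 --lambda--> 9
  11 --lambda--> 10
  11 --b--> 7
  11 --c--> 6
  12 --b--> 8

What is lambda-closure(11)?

{4, 5, 6, 7, 9, 10, 11, 12}

Start with {11}.
From 11 via lambda: add 6, 7, 9, 10.
From 6 via lambda: add 12.
From 7 via lambda: add 4.
From 4 via lambda: add 5.
No new states can be added; the closed set is {4, 5, 6, 7, 9, 10, 11, 12}.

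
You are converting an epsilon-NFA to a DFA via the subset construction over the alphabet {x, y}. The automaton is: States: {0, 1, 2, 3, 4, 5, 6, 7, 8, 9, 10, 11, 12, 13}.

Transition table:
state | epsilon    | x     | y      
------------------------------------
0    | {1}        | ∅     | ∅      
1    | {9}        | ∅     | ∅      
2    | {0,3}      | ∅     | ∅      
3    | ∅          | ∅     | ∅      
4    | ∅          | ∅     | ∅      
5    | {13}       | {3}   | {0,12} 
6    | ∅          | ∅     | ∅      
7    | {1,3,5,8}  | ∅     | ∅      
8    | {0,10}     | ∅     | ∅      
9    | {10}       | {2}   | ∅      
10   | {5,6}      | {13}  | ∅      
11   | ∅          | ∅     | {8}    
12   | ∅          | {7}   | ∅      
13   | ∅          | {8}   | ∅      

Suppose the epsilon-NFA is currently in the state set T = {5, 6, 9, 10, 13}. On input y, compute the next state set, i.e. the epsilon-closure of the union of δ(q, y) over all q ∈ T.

{0, 1, 5, 6, 9, 10, 12, 13}

5 on y → {0, 12}.
No y-transition from 6, 9, 10, 13.
Union after reading y: {0, 12}.
Now take the epsilon-closure:
From 0 via epsilon: add 1.
From 1 via epsilon: add 9.
From 9 via epsilon: add 10.
From 10 via epsilon: add 5, 6.
From 5 via epsilon: add 13.
No new states can be added; the closed set is {0, 1, 5, 6, 9, 10, 12, 13}.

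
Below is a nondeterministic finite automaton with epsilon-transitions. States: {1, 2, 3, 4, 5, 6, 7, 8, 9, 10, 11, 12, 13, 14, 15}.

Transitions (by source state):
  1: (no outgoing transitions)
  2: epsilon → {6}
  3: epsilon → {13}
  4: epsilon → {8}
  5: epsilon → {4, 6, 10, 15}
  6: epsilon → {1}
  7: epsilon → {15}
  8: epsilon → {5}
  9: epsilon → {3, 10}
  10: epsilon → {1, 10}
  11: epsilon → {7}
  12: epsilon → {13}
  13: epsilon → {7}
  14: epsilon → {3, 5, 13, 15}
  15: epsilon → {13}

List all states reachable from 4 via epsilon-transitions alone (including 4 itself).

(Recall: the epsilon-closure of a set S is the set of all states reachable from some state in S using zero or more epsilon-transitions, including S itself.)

{1, 4, 5, 6, 7, 8, 10, 13, 15}

Start with {4}.
From 4 via epsilon: add 8.
From 8 via epsilon: add 5.
From 5 via epsilon: add 6, 10, 15.
From 6 via epsilon: add 1.
From 15 via epsilon: add 13.
From 13 via epsilon: add 7.
No new states can be added; the closed set is {1, 4, 5, 6, 7, 8, 10, 13, 15}.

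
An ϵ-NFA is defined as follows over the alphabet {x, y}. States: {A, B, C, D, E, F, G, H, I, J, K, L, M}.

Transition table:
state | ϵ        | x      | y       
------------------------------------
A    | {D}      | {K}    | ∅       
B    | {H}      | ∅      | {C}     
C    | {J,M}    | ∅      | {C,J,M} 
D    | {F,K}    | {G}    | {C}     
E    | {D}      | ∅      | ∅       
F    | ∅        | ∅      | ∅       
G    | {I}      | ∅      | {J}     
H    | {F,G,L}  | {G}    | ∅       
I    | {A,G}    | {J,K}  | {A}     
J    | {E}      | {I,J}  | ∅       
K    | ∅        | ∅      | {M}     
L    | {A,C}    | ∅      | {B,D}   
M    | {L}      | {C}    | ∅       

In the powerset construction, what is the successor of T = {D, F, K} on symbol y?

{A, C, D, E, F, J, K, L, M}

D on y → {C}.
K on y → {M}.
No y-transition from F.
Union after reading y: {C, M}.
Now take the ϵ-closure:
From C via ϵ: add J.
From M via ϵ: add L.
From J via ϵ: add E.
From L via ϵ: add A.
From A via ϵ: add D.
From D via ϵ: add F, K.
No new states can be added; the closed set is {A, C, D, E, F, J, K, L, M}.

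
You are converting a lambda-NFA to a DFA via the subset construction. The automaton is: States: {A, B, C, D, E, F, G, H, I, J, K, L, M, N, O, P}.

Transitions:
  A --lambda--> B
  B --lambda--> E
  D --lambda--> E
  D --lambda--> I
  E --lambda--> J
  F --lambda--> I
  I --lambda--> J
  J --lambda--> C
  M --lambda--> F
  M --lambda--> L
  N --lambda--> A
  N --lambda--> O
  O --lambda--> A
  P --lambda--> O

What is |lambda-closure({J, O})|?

6

Start with {J, O}.
From J via lambda: add C.
From O via lambda: add A.
From A via lambda: add B.
From B via lambda: add E.
lambda-closure = {A, B, C, E, J, O}, which has 6 states.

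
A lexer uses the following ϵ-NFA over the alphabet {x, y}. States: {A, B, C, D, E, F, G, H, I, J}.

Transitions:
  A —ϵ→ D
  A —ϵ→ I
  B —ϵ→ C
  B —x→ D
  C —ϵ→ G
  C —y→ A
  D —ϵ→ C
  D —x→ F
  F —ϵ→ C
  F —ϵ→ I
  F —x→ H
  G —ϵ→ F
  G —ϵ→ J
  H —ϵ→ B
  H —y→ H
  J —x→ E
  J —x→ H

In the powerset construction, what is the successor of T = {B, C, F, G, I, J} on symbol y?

{A, C, D, F, G, I, J}

C on y → {A}.
No y-transition from B, F, G, I, J.
Union after reading y: {A}.
Now take the ϵ-closure:
From A via ϵ: add D, I.
From D via ϵ: add C.
From C via ϵ: add G.
From G via ϵ: add F, J.
No new states can be added; the closed set is {A, C, D, F, G, I, J}.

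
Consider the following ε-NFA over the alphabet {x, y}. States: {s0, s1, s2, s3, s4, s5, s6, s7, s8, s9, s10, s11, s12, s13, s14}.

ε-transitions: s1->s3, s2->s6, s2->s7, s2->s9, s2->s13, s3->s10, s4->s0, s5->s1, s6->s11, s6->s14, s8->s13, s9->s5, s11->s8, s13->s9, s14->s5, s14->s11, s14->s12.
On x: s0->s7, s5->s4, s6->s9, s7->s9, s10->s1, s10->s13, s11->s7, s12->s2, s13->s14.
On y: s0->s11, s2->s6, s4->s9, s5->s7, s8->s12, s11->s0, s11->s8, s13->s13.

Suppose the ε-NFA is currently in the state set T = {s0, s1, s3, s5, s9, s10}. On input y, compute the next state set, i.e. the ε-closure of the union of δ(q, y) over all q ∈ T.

s0 on y → {s11}.
s5 on y → {s7}.
No y-transition from s1, s3, s9, s10.
Union after reading y: {s7, s11}.
Now take the ε-closure:
From s11 via ε: add s8.
From s8 via ε: add s13.
From s13 via ε: add s9.
From s9 via ε: add s5.
From s5 via ε: add s1.
From s1 via ε: add s3.
From s3 via ε: add s10.
No new states can be added; the closed set is {s1, s3, s5, s7, s8, s9, s10, s11, s13}.

{s1, s3, s5, s7, s8, s9, s10, s11, s13}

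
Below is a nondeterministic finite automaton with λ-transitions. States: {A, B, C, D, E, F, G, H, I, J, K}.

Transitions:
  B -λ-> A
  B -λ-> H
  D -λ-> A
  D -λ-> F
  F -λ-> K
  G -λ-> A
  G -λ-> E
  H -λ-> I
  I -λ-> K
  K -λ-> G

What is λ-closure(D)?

{A, D, E, F, G, K}

Start with {D}.
From D via λ: add A, F.
From F via λ: add K.
From K via λ: add G.
From G via λ: add E.
No new states can be added; the closed set is {A, D, E, F, G, K}.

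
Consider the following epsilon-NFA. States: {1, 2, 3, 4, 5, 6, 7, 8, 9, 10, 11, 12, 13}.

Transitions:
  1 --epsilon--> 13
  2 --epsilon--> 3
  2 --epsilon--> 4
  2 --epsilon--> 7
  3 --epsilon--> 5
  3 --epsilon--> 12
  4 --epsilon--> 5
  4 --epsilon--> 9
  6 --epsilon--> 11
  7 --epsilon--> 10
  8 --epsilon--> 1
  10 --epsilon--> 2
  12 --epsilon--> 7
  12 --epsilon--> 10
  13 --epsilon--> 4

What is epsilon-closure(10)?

{2, 3, 4, 5, 7, 9, 10, 12}

Start with {10}.
From 10 via epsilon: add 2.
From 2 via epsilon: add 3, 4, 7.
From 3 via epsilon: add 5, 12.
From 4 via epsilon: add 9.
No new states can be added; the closed set is {2, 3, 4, 5, 7, 9, 10, 12}.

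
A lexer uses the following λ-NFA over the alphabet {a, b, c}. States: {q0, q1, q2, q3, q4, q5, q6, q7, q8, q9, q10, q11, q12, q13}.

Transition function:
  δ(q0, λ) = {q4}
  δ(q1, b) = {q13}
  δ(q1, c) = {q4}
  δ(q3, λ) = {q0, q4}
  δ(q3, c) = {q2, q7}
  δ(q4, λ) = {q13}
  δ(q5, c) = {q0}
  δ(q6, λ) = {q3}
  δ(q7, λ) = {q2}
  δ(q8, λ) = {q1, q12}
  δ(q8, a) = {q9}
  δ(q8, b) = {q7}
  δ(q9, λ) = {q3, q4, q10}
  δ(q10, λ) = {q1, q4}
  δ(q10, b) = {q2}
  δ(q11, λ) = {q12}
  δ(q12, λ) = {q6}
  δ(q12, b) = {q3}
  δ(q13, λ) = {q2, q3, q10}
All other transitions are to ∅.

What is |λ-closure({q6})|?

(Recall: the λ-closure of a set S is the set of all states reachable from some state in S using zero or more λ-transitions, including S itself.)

Start with {q6}.
From q6 via λ: add q3.
From q3 via λ: add q0, q4.
From q4 via λ: add q13.
From q13 via λ: add q2, q10.
From q10 via λ: add q1.
λ-closure = {q0, q1, q2, q3, q4, q6, q10, q13}, which has 8 states.

8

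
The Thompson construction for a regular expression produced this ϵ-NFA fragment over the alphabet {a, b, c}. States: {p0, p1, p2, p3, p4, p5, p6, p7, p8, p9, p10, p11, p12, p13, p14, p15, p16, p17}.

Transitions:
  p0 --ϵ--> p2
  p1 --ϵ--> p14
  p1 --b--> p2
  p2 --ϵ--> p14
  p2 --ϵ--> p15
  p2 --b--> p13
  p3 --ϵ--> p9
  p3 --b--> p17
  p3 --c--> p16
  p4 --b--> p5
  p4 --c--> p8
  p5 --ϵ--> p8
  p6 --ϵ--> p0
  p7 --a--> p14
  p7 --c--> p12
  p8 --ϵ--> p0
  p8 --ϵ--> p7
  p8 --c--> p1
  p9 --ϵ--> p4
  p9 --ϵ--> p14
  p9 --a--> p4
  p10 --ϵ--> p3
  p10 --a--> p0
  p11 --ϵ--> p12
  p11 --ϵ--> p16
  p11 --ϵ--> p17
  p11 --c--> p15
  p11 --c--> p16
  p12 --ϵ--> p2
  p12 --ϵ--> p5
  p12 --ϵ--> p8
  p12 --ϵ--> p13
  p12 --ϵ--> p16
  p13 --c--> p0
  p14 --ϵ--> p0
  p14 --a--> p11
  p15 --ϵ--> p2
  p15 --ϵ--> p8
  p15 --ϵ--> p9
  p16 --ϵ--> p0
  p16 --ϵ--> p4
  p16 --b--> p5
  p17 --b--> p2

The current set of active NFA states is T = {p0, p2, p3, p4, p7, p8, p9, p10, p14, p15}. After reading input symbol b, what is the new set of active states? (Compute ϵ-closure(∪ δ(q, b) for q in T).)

{p0, p2, p4, p5, p7, p8, p9, p13, p14, p15, p17}

p2 on b → {p13}.
p3 on b → {p17}.
p4 on b → {p5}.
No b-transition from p0, p7, p8, p9, p10, p14, p15.
Union after reading b: {p5, p13, p17}.
Now take the ϵ-closure:
From p5 via ϵ: add p8.
From p8 via ϵ: add p0, p7.
From p0 via ϵ: add p2.
From p2 via ϵ: add p14, p15.
From p15 via ϵ: add p9.
From p9 via ϵ: add p4.
No new states can be added; the closed set is {p0, p2, p4, p5, p7, p8, p9, p13, p14, p15, p17}.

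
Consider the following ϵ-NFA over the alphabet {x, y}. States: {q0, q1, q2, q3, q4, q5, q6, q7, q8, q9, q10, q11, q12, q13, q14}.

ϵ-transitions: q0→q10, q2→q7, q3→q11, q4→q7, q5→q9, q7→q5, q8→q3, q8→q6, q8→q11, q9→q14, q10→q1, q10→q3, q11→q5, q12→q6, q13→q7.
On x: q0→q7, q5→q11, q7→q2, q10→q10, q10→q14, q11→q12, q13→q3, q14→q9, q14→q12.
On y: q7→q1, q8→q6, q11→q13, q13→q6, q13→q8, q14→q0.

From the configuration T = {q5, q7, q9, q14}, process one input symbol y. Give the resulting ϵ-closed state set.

{q0, q1, q3, q5, q9, q10, q11, q14}

q7 on y → {q1}.
q14 on y → {q0}.
No y-transition from q5, q9.
Union after reading y: {q0, q1}.
Now take the ϵ-closure:
From q0 via ϵ: add q10.
From q10 via ϵ: add q3.
From q3 via ϵ: add q11.
From q11 via ϵ: add q5.
From q5 via ϵ: add q9.
From q9 via ϵ: add q14.
No new states can be added; the closed set is {q0, q1, q3, q5, q9, q10, q11, q14}.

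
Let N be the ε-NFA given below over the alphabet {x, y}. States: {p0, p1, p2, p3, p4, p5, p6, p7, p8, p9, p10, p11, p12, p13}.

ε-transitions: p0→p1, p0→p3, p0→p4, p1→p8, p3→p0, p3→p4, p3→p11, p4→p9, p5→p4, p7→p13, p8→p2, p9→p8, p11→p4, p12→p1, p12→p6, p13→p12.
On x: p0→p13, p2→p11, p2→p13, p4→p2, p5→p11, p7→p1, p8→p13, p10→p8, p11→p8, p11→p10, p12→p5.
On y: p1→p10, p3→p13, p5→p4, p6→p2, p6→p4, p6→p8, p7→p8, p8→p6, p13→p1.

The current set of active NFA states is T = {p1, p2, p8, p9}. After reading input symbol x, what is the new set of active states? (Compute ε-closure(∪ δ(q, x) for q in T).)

{p1, p2, p4, p6, p8, p9, p11, p12, p13}

p2 on x → {p11, p13}.
p8 on x → {p13}.
No x-transition from p1, p9.
Union after reading x: {p11, p13}.
Now take the ε-closure:
From p11 via ε: add p4.
From p13 via ε: add p12.
From p4 via ε: add p9.
From p12 via ε: add p1, p6.
From p1 via ε: add p8.
From p8 via ε: add p2.
No new states can be added; the closed set is {p1, p2, p4, p6, p8, p9, p11, p12, p13}.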